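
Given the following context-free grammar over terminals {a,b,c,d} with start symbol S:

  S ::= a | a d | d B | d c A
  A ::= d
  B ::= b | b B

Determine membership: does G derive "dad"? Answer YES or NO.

CNF form of G:
  S -> T1 T2 | T2 B | T2 X4 | a
  A -> d
  B -> T0 B | b
  T0 -> b
  T1 -> a
  T2 -> d
  T3 -> c
  X4 -> T3 A

Fill CYK table bottom-up:
  [0..0]={A,T2}  "d"  orig:{A}
  [1..1]={S,T1}  "a"  orig:{S}
  [2..2]={A,T2}  "d"  orig:{A}
  [0..1]=∅  "da"
  [1..2]={S}  "ad"
  [0..2]=∅  "dad"

S ∉ T[0,2] ⇒ NO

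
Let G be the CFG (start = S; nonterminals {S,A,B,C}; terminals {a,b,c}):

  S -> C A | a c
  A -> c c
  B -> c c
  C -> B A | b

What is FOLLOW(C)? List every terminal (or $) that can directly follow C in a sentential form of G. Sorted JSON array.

FIRST iteration:
[1]
  A via A→c c: +{c}
  B via B→c c: +{c}
  C via C→B A: +{c}
  C via C→b: +{b}
  S via S→C A: +{b,c}
  S via S→a c: +{a}
  S: {a,b,c}  A: {c}  B: {c}  C: {b,c}
[2] (no change)
  S: {a,b,c}  A: {c}  B: {c}  C: {b,c}

FOLLOW iteration:
initialize: $ ∈ FOLLOW(S)
[1]
  C→B A: FOLLOW(B) ⊇ FIRST(A) = {c}; new: +{c}
  S→C A: FOLLOW(C) ⊇ FIRST(A) = {c}; new: +{c}
  S→C A: FOLLOW(A) ⊇ FOLLOW(S) ⊇ {$}; new: +{$}
  FOLLOW(S)={$}  FOLLOW(A)={$}  FOLLOW(B)={c}  FOLLOW(C)={c}
[2]
  C→B A: FOLLOW(A) ⊇ FOLLOW(C) ⊇ {c}; new: +{c}
  FOLLOW(S)={$}  FOLLOW(A)={$,c}  FOLLOW(B)={c}  FOLLOW(C)={c}
[3] (no change)
  FOLLOW(S)={$}  FOLLOW(A)={$,c}  FOLLOW(B)={c}  FOLLOW(C)={c}

FOLLOW(C) = ["c"]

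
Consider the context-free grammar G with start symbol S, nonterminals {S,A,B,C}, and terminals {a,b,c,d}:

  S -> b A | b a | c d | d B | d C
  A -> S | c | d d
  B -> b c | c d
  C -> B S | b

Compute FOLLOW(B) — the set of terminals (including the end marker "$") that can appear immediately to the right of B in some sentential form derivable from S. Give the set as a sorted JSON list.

FIRST iteration:
iter 1:
  A via A→c: +{c}
  A via A→d d: +{d}
  B via B→b c: +{b}
  B via B→c d: +{c}
  C via C→B S: +{b,c}
  S via S→b A: +{b}
  S via S→c d: +{c}
  S via S→d B: +{d}
  FIRST[S]={b,c,d}  FIRST[A]={c,d}  FIRST[B]={b,c}  FIRST[C]={b,c}
iter 2:
  A via A→S: +{b}
  FIRST[S]={b,c,d}  FIRST[A]={b,c,d}  FIRST[B]={b,c}  FIRST[C]={b,c}
iter 3: (stable)
  FIRST[S]={b,c,d}  FIRST[A]={b,c,d}  FIRST[B]={b,c}  FIRST[C]={b,c}

Compute FOLLOW by fixpoint:
initialize: $ ∈ FOLLOW(S)
iter 1:
  C→B S: FOLLOW(B) ⊇ FIRST(S) = {b,c,d}; new: +{b,c,d}
  S→b A: FOLLOW(A) ⊇ FOLLOW(S) ⊇ {$}; new: +{$}
  S→d B: FOLLOW(B) ⊇ FOLLOW(S) ⊇ {$}; new: +{$}
  S→d C: FOLLOW(C) ⊇ FOLLOW(S) ⊇ {$}; new: +{$}
  FOLLOW[S]={$}  FOLLOW[A]={$}  FOLLOW[B]={$,b,c,d}  FOLLOW[C]={$}
iter 2: — fixpoint
  FOLLOW[S]={$}  FOLLOW[A]={$}  FOLLOW[B]={$,b,c,d}  FOLLOW[C]={$}

FOLLOW(B) = ["$", "b", "c", "d"]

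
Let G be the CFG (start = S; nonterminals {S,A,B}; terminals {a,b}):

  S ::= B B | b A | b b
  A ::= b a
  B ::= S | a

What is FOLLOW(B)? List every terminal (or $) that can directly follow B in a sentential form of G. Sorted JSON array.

Compute FIRST by fixpoint:
round 1:
  A via A→b a: +{b}
  B via B→a: +{a}
  S via S→B B: +{a}
  S via S→b A: +{b}
  FIRST(S)={a,b}  FIRST(A)={b}  FIRST(B)={a}
round 2:
  B via B→S: +{b}
  FIRST(S)={a,b}  FIRST(A)={b}  FIRST(B)={a,b}
round 3: done
  FIRST(S)={a,b}  FIRST(A)={b}  FIRST(B)={a,b}

Compute FOLLOW by fixpoint:
seed FOLLOW(S) with $
pass 1:
  S→B B: FOLLOW(B) ⊇ FIRST(B) = {a,b}; new: +{a,b}
  S→B B: FOLLOW(B) ⊇ FOLLOW(S) ⊇ {$}; new: +{$}
  S→b A: FOLLOW(A) ⊇ FOLLOW(S) ⊇ {$}; new: +{$}
  S: {$}  A: {$}  B: {$,a,b}
pass 2:
  B→S: FOLLOW(S) ⊇ FOLLOW(B) ⊇ {$,a,b}; new: +{a,b}
  S→b A: FOLLOW(A) ⊇ FOLLOW(S) ⊇ {$,a,b}; new: +{a,b}
  S: {$,a,b}  A: {$,a,b}  B: {$,a,b}
pass 3: (no change)
  S: {$,a,b}  A: {$,a,b}  B: {$,a,b}

FOLLOW(B) = ["$", "a", "b"]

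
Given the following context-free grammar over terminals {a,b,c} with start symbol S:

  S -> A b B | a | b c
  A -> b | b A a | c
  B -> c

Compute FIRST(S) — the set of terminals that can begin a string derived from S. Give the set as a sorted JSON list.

FIRST sets, iterate to fixpoint:
iter 1:
  A via A→b: +{b}
  A via A→c: +{c}
  B via B→c: +{c}
  S via S→A b B: +{b,c}
  S via S→a: +{a}
  FIRST[S]={a,b,c}  FIRST[A]={b,c}  FIRST[B]={c}
iter 2: — fixpoint
  FIRST[S]={a,b,c}  FIRST[A]={b,c}  FIRST[B]={c}

FIRST(S) = ["a", "b", "c"]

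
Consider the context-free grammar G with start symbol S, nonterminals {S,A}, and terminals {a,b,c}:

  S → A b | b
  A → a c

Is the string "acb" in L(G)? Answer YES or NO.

Convert to CNF:
  S -> A T2 | b
  A -> T0 T1
  T0 -> a
  T1 -> c
  T2 -> b

Fill CYK table bottom-up:
  T[0,0] 'a' = {T0}  orig:{}
  T[1,1] 'c' = {T1}  orig:{}
  T[2,2] 'b' = {S,T2}  orig:{S}
  T[0,1] 'ac' = {A}
  T[1,2] 'cb' = ∅
  T[0,2] 'acb' = {S}

S ∈ T[0,2] ⇒ YES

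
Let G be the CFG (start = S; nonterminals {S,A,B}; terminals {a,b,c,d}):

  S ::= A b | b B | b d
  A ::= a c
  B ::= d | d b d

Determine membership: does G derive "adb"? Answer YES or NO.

CNF form of G:
  S -> A T3 | T3 B | T3 T2
  A -> T0 T1
  B -> T2 X4 | d
  T0 -> a
  T1 -> c
  T2 -> d
  T3 -> b
  X4 -> T3 T2

Fill CYK table bottom-up:
  T[0,0] 'a' = {T0}  orig:{}
  T[1,1] 'd' = {B,T2}  orig:{B}
  T[2,2] 'b' = {T3}  orig:{}
  T[0,1] 'ad' = ∅
  T[1,2] 'db' = ∅
  T[0,2] 'adb' = ∅

S ∉ T[0,2] ⇒ NO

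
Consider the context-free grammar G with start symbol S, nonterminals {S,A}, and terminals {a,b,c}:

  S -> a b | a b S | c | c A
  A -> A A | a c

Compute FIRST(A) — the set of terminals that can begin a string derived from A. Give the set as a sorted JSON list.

FIRST sets, iterate to fixpoint:
[1]
  A via A→a c: +{a}
  S via S→a b: +{a}
  S via S→c: +{c}
  S: {a,c}  A: {a}
[2] — fixpoint
  S: {a,c}  A: {a}

FIRST(A) = ["a"]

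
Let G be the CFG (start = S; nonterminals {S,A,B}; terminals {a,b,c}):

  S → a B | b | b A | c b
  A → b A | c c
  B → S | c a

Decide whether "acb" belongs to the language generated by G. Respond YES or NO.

CNF form of G:
  S -> T0 A | T1 T0 | T2 B | b
  A -> T0 A | T1 T1
  B -> T0 A | T1 T0 | T1 T2 | T2 B | b
  T0 -> b
  T1 -> c
  T2 -> a

CYK table (by increasing span):
  T[0,0] 'a' = {T2}  orig:{}
  T[1,1] 'c' = {T1}  orig:{}
  T[2,2] 'b' = {B,S,T0}  orig:{B,S}
  T[0,1] 'ac' = ∅
  T[1,2] 'cb' = {B,S}
  T[0,2] 'acb' = {B,S}

S ∈ T[0,2] ⇒ YES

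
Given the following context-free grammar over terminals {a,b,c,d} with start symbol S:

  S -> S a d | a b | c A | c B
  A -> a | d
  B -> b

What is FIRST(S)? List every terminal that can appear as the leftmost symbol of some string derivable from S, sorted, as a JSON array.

Compute FIRST by fixpoint:
pass 1:
  A via A→a: +{a}
  A via A→d: +{d}
  B via B→b: +{b}
  S via S→a b: +{a}
  S via S→c A: +{c}
  FIRST(S)={a,c}  FIRST(A)={a,d}  FIRST(B)={b}
pass 2: done
  FIRST(S)={a,c}  FIRST(A)={a,d}  FIRST(B)={b}

FIRST(S) = ["a", "c"]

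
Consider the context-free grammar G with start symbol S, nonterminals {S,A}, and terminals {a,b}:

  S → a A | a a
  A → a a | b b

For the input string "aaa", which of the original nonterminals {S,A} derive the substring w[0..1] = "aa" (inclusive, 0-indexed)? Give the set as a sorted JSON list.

Convert to CNF:
  S -> T0 A | T0 T0
  A -> T0 T0 | T1 T1
  T0 -> a
  T1 -> b

Fill CYK table bottom-up, restricted to cells inside w[0..1]:
  cell(0,0) a: {T0}  orig:{}
  cell(1,1) a: {T0}  orig:{}
  cell(0,1) aa: {A,S}

Original NTs in T[0,1] deriving "aa": ["A", "S"]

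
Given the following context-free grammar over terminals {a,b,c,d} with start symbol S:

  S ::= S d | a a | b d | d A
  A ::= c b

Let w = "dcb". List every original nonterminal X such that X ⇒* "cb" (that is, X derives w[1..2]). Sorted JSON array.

CNF form of G:
  S -> S T2 | T1 T2 | T2 A | T3 T3
  A -> T0 T1
  T0 -> c
  T1 -> b
  T2 -> d
  T3 -> a

Fill CYK table bottom-up (cells [i..j] with 1 ≤ i ≤ j ≤ 2 only):
  T[1,1] 'c' = {T0}  orig:{}
  T[2,2] 'b' = {T1}  orig:{}
  T[1,2] 'cb' = {A}

Original NTs in T[1,2] deriving "cb": ["A"]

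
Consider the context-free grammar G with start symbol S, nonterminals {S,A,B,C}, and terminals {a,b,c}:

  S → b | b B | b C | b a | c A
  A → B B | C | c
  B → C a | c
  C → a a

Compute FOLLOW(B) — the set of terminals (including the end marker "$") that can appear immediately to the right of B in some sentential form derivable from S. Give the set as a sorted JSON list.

Compute FIRST by fixpoint:
[1]
  A via A→c: +{c}
  B via B→c: +{c}
  C via C→a a: +{a}
  S via S→b: +{b}
  S via S→c A: +{c}
  FIRST(S)={b,c}  FIRST(A)={c}  FIRST(B)={c}  FIRST(C)={a}
[2]
  A via A→C: +{a}
  B via B→C a: +{a}
  FIRST(S)={b,c}  FIRST(A)={a,c}  FIRST(B)={a,c}  FIRST(C)={a}
[3] done
  FIRST(S)={b,c}  FIRST(A)={a,c}  FIRST(B)={a,c}  FIRST(C)={a}

Compute FOLLOW by fixpoint:
FOLLOW(S) := {$}
[1]
  A→B B: FOLLOW(B) ⊇ FIRST(B) = {a,c}; new: +{a,c}
  B→C a: FOLLOW(C) ⊇ FIRST(a) = {a}; new: +{a}
  S→b B: FOLLOW(B) ⊇ FOLLOW(S) ⊇ {$}; new: +{$}
  S→b C: FOLLOW(C) ⊇ FOLLOW(S) ⊇ {$}; new: +{$}
  S→c A: FOLLOW(A) ⊇ FOLLOW(S) ⊇ {$}; new: +{$}
  FOLLOW[S]={$}  FOLLOW[A]={$}  FOLLOW[B]={$,a,c}  FOLLOW[C]={$,a}
[2] (stable)
  FOLLOW[S]={$}  FOLLOW[A]={$}  FOLLOW[B]={$,a,c}  FOLLOW[C]={$,a}

FOLLOW(B) = ["$", "a", "c"]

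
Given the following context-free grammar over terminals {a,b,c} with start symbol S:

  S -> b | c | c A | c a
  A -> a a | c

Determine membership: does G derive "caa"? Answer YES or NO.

CNF form of G:
  S -> T1 A | T1 T0 | b | c
  A -> T0 T0 | c
  T0 -> a
  T1 -> c

Fill CYK table bottom-up:
  T[0,0] 'c' = {A,S,T1}  orig:{A,S}
  T[1,1] 'a' = {T0}  orig:{}
  T[2,2] 'a' = {T0}  orig:{}
  T[0,1] 'ca' = {S}
  T[1,2] 'aa' = {A}
  T[0,2] 'caa' = {S}

S ∈ T[0,2] ⇒ YES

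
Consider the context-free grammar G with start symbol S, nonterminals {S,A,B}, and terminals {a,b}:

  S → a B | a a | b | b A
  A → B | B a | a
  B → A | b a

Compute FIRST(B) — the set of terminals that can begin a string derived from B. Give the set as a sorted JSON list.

Compute FIRST by fixpoint:
[1]
  A via A→a: +{a}
  B via B→A: +{a}
  B via B→b a: +{b}
  S via S→a B: +{a}
  S via S→b: +{b}
  FIRST[S]={a,b}  FIRST[A]={a}  FIRST[B]={a,b}
[2]
  A via A→B: +{b}
  FIRST[S]={a,b}  FIRST[A]={a,b}  FIRST[B]={a,b}
[3] (no change)
  FIRST[S]={a,b}  FIRST[A]={a,b}  FIRST[B]={a,b}

FIRST(B) = ["a", "b"]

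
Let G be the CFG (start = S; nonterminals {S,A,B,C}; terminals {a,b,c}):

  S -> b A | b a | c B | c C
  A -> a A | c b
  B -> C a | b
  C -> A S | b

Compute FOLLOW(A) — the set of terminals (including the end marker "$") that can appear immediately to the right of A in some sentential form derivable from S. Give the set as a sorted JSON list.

FIRST sets, iterate to fixpoint:
[1]
  A via A→a A: +{a}
  A via A→c b: +{c}
  B via B→b: +{b}
  C via C→A S: +{a,c}
  C via C→b: +{b}
  S via S→b A: +{b}
  S via S→c B: +{c}
  FIRST(S)={b,c}  FIRST(A)={a,c}  FIRST(B)={b}  FIRST(C)={a,b,c}
[2]
  B via B→C a: +{a,c}
  FIRST(S)={b,c}  FIRST(A)={a,c}  FIRST(B)={a,b,c}  FIRST(C)={a,b,c}
[3] (no change)
  FIRST(S)={b,c}  FIRST(A)={a,c}  FIRST(B)={a,b,c}  FIRST(C)={a,b,c}

Compute FOLLOW by fixpoint:
FOLLOW(S) := {$}
pass 1:
  B→C a: FOLLOW(C) ⊇ FIRST(a) = {a}; new: +{a}
  C→A S: FOLLOW(A) ⊇ FIRST(S) = {b,c}; new: +{b,c}
  C→A S: FOLLOW(S) ⊇ FOLLOW(C) ⊇ {a}; new: +{a}
  S→b A: FOLLOW(A) ⊇ FOLLOW(S) ⊇ {$,a}; new: +{$,a}
  S→c B: FOLLOW(B) ⊇ FOLLOW(S) ⊇ {$,a}; new: +{$,a}
  S→c C: FOLLOW(C) ⊇ FOLLOW(S) ⊇ {$,a}; new: +{$}
  FOLLOW[S]={$,a}  FOLLOW[A]={$,a,b,c}  FOLLOW[B]={$,a}  FOLLOW[C]={$,a}
pass 2: done
  FOLLOW[S]={$,a}  FOLLOW[A]={$,a,b,c}  FOLLOW[B]={$,a}  FOLLOW[C]={$,a}

FOLLOW(A) = ["$", "a", "b", "c"]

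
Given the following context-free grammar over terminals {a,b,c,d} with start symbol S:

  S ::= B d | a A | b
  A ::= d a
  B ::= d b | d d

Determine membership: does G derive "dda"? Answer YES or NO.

CNF form of G:
  S -> B T0 | T1 A | b
  A -> T0 T1
  B -> T0 T0 | T0 T2
  T0 -> d
  T1 -> a
  T2 -> b

CYK fill:
  T[0,0] 'd' = {T0}  orig:{}
  T[1,1] 'd' = {T0}  orig:{}
  T[2,2] 'a' = {T1}  orig:{}
  T[0,1] 'dd' = {B}
  T[1,2] 'da' = {A}
  T[0,2] 'dda' = ∅

S ∉ T[0,2] ⇒ NO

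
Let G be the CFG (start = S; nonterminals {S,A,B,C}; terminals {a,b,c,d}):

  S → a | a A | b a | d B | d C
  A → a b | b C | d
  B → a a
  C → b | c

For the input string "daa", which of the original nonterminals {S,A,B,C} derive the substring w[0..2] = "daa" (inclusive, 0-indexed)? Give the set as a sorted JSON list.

CNF form of G:
  S -> T0 A | T1 T0 | T2 B | T2 C | a
  A -> T0 T1 | T1 C | d
  B -> T0 T0
  C -> b | c
  T0 -> a
  T1 -> b
  T2 -> d

CYK table (by increasing span), restricted to cells inside w[0..2]:
  [0..0]={A,T2}  "d"  orig:{A}
  [1..1]={S,T0}  "a"  orig:{S}
  [2..2]={S,T0}  "a"  orig:{S}
  [0..1]=∅  "da"
  [1..2]={B}  "aa"
  [0..2]={S}  "daa"

Original NTs in T[0,2] deriving "daa": ["S"]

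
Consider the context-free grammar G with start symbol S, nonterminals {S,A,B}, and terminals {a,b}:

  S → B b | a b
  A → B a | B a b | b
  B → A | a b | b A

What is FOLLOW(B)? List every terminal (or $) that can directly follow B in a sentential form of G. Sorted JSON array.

Compute FIRST by fixpoint:
iter 1:
  A via A→b: +{b}
  B via B→A: +{b}
  B via B→a b: +{a}
  S via S→B b: +{a,b}
  FIRST(S)={a,b}  FIRST(A)={b}  FIRST(B)={a,b}
iter 2:
  A via A→B a: +{a}
  FIRST(S)={a,b}  FIRST(A)={a,b}  FIRST(B)={a,b}
iter 3: (stable)
  FIRST(S)={a,b}  FIRST(A)={a,b}  FIRST(B)={a,b}

FOLLOW sets:
FOLLOW(S) := {$}
round 1:
  A→B a: FOLLOW(B) ⊇ FIRST(a) = {a}; new: +{a}
  B→A: FOLLOW(A) ⊇ FOLLOW(B) ⊇ {a}; new: +{a}
  S→B b: FOLLOW(B) ⊇ FIRST(b) = {b}; new: +{b}
  FOLLOW(S)={$}  FOLLOW(A)={a}  FOLLOW(B)={a,b}
round 2:
  B→A: FOLLOW(A) ⊇ FOLLOW(B) ⊇ {a,b}; new: +{b}
  FOLLOW(S)={$}  FOLLOW(A)={a,b}  FOLLOW(B)={a,b}
round 3: (no change)
  FOLLOW(S)={$}  FOLLOW(A)={a,b}  FOLLOW(B)={a,b}

FOLLOW(B) = ["a", "b"]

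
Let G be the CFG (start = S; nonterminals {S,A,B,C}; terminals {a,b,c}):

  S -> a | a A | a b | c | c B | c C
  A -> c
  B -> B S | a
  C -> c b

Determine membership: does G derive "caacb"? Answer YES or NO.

Convert to CNF:
  S -> T0 B | T0 C | T2 A | T2 T1 | a | c
  A -> c
  B -> B S | a
  C -> T0 T1
  T0 -> c
  T1 -> b
  T2 -> a

Fill CYK table bottom-up:
  T[0,0] 'c' = {A,S,T0}  orig:{A,S}
  T[1,1] 'a' = {B,S,T2}  orig:{B,S}
  T[2,2] 'a' = {B,S,T2}  orig:{B,S}
  T[3,3] 'c' = {A,S,T0}  orig:{A,S}
  T[4,4] 'b' = {T1}  orig:{}
  T[0,1] 'ca' = {S}
  T[1,2] 'aa' = {B}
  T[2,3] 'ac' = {B,S}
  T[3,4] 'cb' = {C}
  T[0,2] 'caa' = {S}
  T[1,3] 'aac' = {B}
  T[2,4] 'acb' = ∅
  T[0,3] 'caac' = {S}
  T[1,4] 'aacb' = ∅
  T[0,4] 'caacb' = ∅

S ∉ T[0,4] ⇒ NO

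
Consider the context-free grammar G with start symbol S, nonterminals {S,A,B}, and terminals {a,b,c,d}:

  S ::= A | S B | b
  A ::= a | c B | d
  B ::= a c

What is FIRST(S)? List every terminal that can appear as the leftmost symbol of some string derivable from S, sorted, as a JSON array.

FIRST iteration:
[1]
  A via A→a: +{a}
  A via A→c B: +{c}
  A via A→d: +{d}
  B via B→a c: +{a}
  S via S→A: +{a,c,d}
  S via S→b: +{b}
  FIRST[S]={a,b,c,d}  FIRST[A]={a,c,d}  FIRST[B]={a}
[2] (stable)
  FIRST[S]={a,b,c,d}  FIRST[A]={a,c,d}  FIRST[B]={a}

FIRST(S) = ["a", "b", "c", "d"]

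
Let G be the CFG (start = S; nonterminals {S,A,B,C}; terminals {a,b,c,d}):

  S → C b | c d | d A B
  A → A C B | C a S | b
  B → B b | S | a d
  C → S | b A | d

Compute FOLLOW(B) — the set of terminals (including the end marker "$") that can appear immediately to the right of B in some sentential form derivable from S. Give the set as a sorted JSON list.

FIRST sets, iterate to fixpoint:
pass 1:
  A via A→b: +{b}
  B via B→a d: +{a}
  C via C→b A: +{b}
  C via C→d: +{d}
  S via S→C b: +{b,d}
  S via S→c d: +{c}
  S: {b,c,d}  A: {b}  B: {a}  C: {b,d}
pass 2:
  A via A→C a S: +{d}
  B via B→S: +{b,c,d}
  C via C→S: +{c}
  S: {b,c,d}  A: {b,d}  B: {a,b,c,d}  C: {b,c,d}
pass 3:
  A via A→C a S: +{c}
  S: {b,c,d}  A: {b,c,d}  B: {a,b,c,d}  C: {b,c,d}
pass 4: (stable)
  S: {b,c,d}  A: {b,c,d}  B: {a,b,c,d}  C: {b,c,d}

Compute FOLLOW by fixpoint:
seed FOLLOW(S) with $
iter 1:
  A→A C B: FOLLOW(A) ⊇ FIRST(C) = {b,c,d}; new: +{b,c,d}
  A→A C B: FOLLOW(C) ⊇ FIRST(B) = {a,b,c,d}; new: +{a,b,c,d}
  A→A C B: FOLLOW(B) ⊇ FOLLOW(A) ⊇ {b,c,d}; new: +{b,c,d}
  A→C a S: FOLLOW(S) ⊇ FOLLOW(A) ⊇ {b,c,d}; new: +{b,c,d}
  C→S: FOLLOW(S) ⊇ FOLLOW(C) ⊇ {a,b,c,d}; new: +{a}
  C→b A: FOLLOW(A) ⊇ FOLLOW(C) ⊇ {a,b,c,d}; new: +{a}
  S→d A B: FOLLOW(B) ⊇ FOLLOW(S) ⊇ {$,a,b,c,d}; new: +{$,a}
  FOLLOW[S]={$,a,b,c,d}  FOLLOW[A]={a,b,c,d}  FOLLOW[B]={$,a,b,c,d}  FOLLOW[C]={a,b,c,d}
iter 2: done
  FOLLOW[S]={$,a,b,c,d}  FOLLOW[A]={a,b,c,d}  FOLLOW[B]={$,a,b,c,d}  FOLLOW[C]={a,b,c,d}

FOLLOW(B) = ["$", "a", "b", "c", "d"]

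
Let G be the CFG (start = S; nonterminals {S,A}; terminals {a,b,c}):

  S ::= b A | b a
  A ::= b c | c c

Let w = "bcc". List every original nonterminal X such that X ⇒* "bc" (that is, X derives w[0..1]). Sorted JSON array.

CNF form of G:
  S -> T0 A | T0 T2
  A -> T0 T1 | T1 T1
  T0 -> b
  T1 -> c
  T2 -> a

CYK fill — only the sub-triangle for w[0..1]:
  cell(0,0) b: {T0}  orig:{}
  cell(1,1) c: {T1}  orig:{}
  cell(0,1) bc: {A}

Original NTs in T[0,1] deriving "bc": ["A"]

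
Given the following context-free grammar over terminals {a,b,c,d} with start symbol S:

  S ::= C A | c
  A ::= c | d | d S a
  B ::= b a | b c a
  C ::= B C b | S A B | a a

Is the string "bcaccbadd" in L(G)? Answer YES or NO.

Convert to CNF:
  S -> C A | c
  A -> T0 X4 | c | d
  B -> T2 T1 | T2 X5
  C -> B X6 | S X7 | T1 T1
  T0 -> d
  T1 -> a
  T2 -> b
  T3 -> c
  X4 -> S T1
  X5 -> T3 T1
  X6 -> C T2
  X7 -> A B

CYK fill:
  T[0,0] 'b' = {T2}  orig:{}
  T[1,1] 'c' = {A,S,T3}  orig:{A,S}
  T[2,2] 'a' = {T1}  orig:{}
  T[3,3] 'c' = {A,S,T3}  orig:{A,S}
  T[4,4] 'c' = {A,S,T3}  orig:{A,S}
  T[5,5] 'b' = {T2}  orig:{}
  T[6,6] 'a' = {T1}  orig:{}
  T[7,7] 'd' = {A,T0}  orig:{A}
  T[8,8] 'd' = {A,T0}  orig:{A}
  T[0,1] 'bc' = ∅
  T[1,2] 'ca' = {X4,X5}  orig:{}
  T[2,3] 'ac' = ∅
  T[3,4] 'cc' = ∅
  T[4,5] 'cb' = ∅
  T[5,6] 'ba' = {B}
  T[6,7] 'ad' = ∅
  T[7,8] 'dd' = ∅
  T[0,2] 'bca' = {B}
  T[1,3] 'cac' = ∅
  T[2,4] 'acc' = ∅
  T[3,5] 'ccb' = ∅
  T[4,6] 'cba' = {X7}  orig:{}
  T[5,7] 'bad' = ∅
  T[6,8] 'add' = ∅
  T[0,3] 'bcac' = ∅
  T[1,4] 'cacc' = ∅
  T[2,5] 'accb' = ∅
  T[3,6] 'ccba' = {C}
  T[4,7] 'cbad' = ∅
  T[5,8] 'badd' = ∅
  T[0,4] 'bcacc' = ∅
  T[1,5] 'caccb' = ∅
  T[2,6] 'accba' = ∅
  T[3,7] 'ccbad' = {S}
  T[4,8] 'cbadd' = ∅
  T[0,5] 'bcaccb' = ∅
  T[1,6] 'caccba' = ∅
  T[2,7] 'accbad' = ∅
  T[3,8] 'ccbadd' = ∅
  T[0,6] 'bcaccba' = ∅
  T[1,7] 'caccbad' = ∅
  T[2,8] 'accbadd' = ∅
  T[0,7] 'bcaccbad' = ∅
  T[1,8] 'caccbadd' = ∅
  T[0,8] 'bcaccbadd' = ∅

S ∉ T[0,8] ⇒ NO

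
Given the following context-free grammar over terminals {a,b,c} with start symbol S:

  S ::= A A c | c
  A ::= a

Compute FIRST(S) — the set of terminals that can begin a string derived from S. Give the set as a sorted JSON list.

FIRST sets, iterate to fixpoint:
round 1:
  A via A→a: +{a}
  S via S→A A c: +{a}
  S via S→c: +{c}
  FIRST[S]={a,c}  FIRST[A]={a}
round 2: (no change)
  FIRST[S]={a,c}  FIRST[A]={a}

FIRST(S) = ["a", "c"]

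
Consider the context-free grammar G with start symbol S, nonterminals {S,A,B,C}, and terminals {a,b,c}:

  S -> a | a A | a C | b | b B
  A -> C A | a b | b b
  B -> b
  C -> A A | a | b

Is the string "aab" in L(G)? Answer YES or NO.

CNF form of G:
  S -> T0 A | T0 C | T1 B | a | b
  A -> C A | T0 T1 | T1 T1
  B -> b
  C -> A A | a | b
  T0 -> a
  T1 -> b

Fill CYK table bottom-up:
  [0..0]={C,S,T0}  "a"  orig:{C,S}
  [1..1]={C,S,T0}  "a"  orig:{C,S}
  [2..2]={B,C,S,T1}  "b"  orig:{B,C,S}
  [0..1]={S}  "aa"
  [1..2]={A,S}  "ab"
  [0..2]={A,S}  "aab"

S ∈ T[0,2] ⇒ YES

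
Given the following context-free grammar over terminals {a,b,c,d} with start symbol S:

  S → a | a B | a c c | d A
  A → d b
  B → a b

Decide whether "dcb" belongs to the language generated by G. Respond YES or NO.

CNF form of G:
  S -> T0 A | T2 B | T2 X4 | a
  A -> T0 T1
  B -> T2 T1
  T0 -> d
  T1 -> b
  T2 -> a
  T3 -> c
  X4 -> T3 T3

CYK fill:
  T[0,0] 'd' = {T0}  orig:{}
  T[1,1] 'c' = {T3}  orig:{}
  T[2,2] 'b' = {T1}  orig:{}
  T[0,1] 'dc' = ∅
  T[1,2] 'cb' = ∅
  T[0,2] 'dcb' = ∅

S ∉ T[0,2] ⇒ NO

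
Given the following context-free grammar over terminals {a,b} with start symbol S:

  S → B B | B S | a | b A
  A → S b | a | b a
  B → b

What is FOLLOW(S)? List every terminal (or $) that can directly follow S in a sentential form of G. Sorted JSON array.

FIRST sets, iterate to fixpoint:
pass 1:
  A via A→a: +{a}
  A via A→b a: +{b}
  B via B→b: +{b}
  S via S→B B: +{b}
  S via S→a: +{a}
  FIRST(S)={a,b}  FIRST(A)={a,b}  FIRST(B)={b}
pass 2: (stable)
  FIRST(S)={a,b}  FIRST(A)={a,b}  FIRST(B)={b}

Compute FOLLOW by fixpoint:
seed FOLLOW(S) with $
[1]
  A→S b: FOLLOW(S) ⊇ FIRST(b) = {b}; new: +{b}
  S→B B: FOLLOW(B) ⊇ FIRST(B) = {b}; new: +{b}
  S→B B: FOLLOW(B) ⊇ FOLLOW(S) ⊇ {$,b}; new: +{$}
  S→B S: FOLLOW(B) ⊇ FIRST(S) = {a,b}; new: +{a}
  S→b A: FOLLOW(A) ⊇ FOLLOW(S) ⊇ {$,b}; new: +{$,b}
  S: {$,b}  A: {$,b}  B: {$,a,b}
[2] — fixpoint
  S: {$,b}  A: {$,b}  B: {$,a,b}

FOLLOW(S) = ["$", "b"]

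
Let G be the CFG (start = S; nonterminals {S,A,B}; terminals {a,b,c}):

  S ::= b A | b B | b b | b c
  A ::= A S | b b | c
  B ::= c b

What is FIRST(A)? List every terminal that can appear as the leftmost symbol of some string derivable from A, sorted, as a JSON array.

Compute FIRST by fixpoint:
pass 1:
  A via A→b b: +{b}
  A via A→c: +{c}
  B via B→c b: +{c}
  S via S→b A: +{b}
  S: {b}  A: {b,c}  B: {c}
pass 2: done
  S: {b}  A: {b,c}  B: {c}

FIRST(A) = ["b", "c"]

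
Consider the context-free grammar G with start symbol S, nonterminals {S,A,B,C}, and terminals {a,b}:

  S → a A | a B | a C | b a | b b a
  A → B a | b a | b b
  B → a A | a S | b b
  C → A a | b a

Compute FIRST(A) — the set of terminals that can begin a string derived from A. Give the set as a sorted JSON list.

FIRST iteration:
iter 1:
  A via A→b a: +{b}
  B via B→a A: +{a}
  B via B→b b: +{b}
  C via C→A a: +{b}
  S via S→a A: +{a}
  S via S→b a: +{b}
  FIRST(S)={a,b}  FIRST(A)={b}  FIRST(B)={a,b}  FIRST(C)={b}
iter 2:
  A via A→B a: +{a}
  C via C→A a: +{a}
  FIRST(S)={a,b}  FIRST(A)={a,b}  FIRST(B)={a,b}  FIRST(C)={a,b}
iter 3: (no change)
  FIRST(S)={a,b}  FIRST(A)={a,b}  FIRST(B)={a,b}  FIRST(C)={a,b}

FIRST(A) = ["a", "b"]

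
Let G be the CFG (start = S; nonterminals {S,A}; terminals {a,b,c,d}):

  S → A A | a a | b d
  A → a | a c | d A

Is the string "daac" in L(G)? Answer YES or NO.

CNF form of G:
  S -> A A | T0 T0 | T3 T2
  A -> T0 T1 | T2 A | a
  T0 -> a
  T1 -> c
  T2 -> d
  T3 -> b

Fill CYK table bottom-up:
  [0..0]={T2}  "d"  orig:{}
  [1..1]={A,T0}  "a"  orig:{A}
  [2..2]={A,T0}  "a"  orig:{A}
  [3..3]={T1}  "c"  orig:{}
  [0..1]={A}  "da"
  [1..2]={S}  "aa"
  [2..3]={A}  "ac"
  [0..2]={S}  "daa"
  [1..3]={S}  "aac"
  [0..3]={S}  "daac"

S ∈ T[0,3] ⇒ YES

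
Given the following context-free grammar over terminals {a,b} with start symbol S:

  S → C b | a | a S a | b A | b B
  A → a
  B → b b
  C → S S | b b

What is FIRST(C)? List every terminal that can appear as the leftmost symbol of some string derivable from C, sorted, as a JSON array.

Compute FIRST by fixpoint:
[1]
  A via A→a: +{a}
  B via B→b b: +{b}
  C via C→b b: +{b}
  S via S→C b: +{b}
  S via S→a: +{a}
  FIRST[S]={a,b}  FIRST[A]={a}  FIRST[B]={b}  FIRST[C]={b}
[2]
  C via C→S S: +{a}
  FIRST[S]={a,b}  FIRST[A]={a}  FIRST[B]={b}  FIRST[C]={a,b}
[3] (stable)
  FIRST[S]={a,b}  FIRST[A]={a}  FIRST[B]={b}  FIRST[C]={a,b}

FIRST(C) = ["a", "b"]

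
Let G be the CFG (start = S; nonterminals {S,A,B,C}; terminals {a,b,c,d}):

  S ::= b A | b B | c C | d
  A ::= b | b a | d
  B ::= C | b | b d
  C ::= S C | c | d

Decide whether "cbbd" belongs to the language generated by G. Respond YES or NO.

CNF form of G:
  S -> T0 A | T0 B | T3 C | d
  A -> T0 T1 | b | d
  B -> S C | T0 T2 | b | c | d
  C -> S C | c | d
  T0 -> b
  T1 -> a
  T2 -> d
  T3 -> c

Fill CYK table bottom-up:
  [0..0]={B,C,T3}  "c"  orig:{B,C}
  [1..1]={A,B,T0}  "b"  orig:{A,B}
  [2..2]={A,B,T0}  "b"  orig:{A,B}
  [3..3]={A,B,C,S,T2}  "d"  orig:{A,B,C,S}
  [0..1]=∅  "cb"
  [1..2]={S}  "bb"
  [2..3]={B,S}  "bd"
  [0..2]=∅  "cbb"
  [1..3]={B,C,S}  "bbd"
  [0..3]={S}  "cbbd"

S ∈ T[0,3] ⇒ YES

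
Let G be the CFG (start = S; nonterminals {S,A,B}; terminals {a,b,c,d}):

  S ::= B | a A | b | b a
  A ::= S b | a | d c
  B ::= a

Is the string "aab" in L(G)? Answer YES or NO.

CNF form of G:
  S -> T0 T3 | T3 A | a | b
  A -> S T0 | T1 T2 | a
  B -> a
  T0 -> b
  T1 -> d
  T2 -> c
  T3 -> a

CYK fill:
  T[0,0] 'a' = {A,B,S,T3}  orig:{A,B,S}
  T[1,1] 'a' = {A,B,S,T3}  orig:{A,B,S}
  T[2,2] 'b' = {S,T0}  orig:{S}
  T[0,1] 'aa' = {S}
  T[1,2] 'ab' = {A}
  T[0,2] 'aab' = {A,S}

S ∈ T[0,2] ⇒ YES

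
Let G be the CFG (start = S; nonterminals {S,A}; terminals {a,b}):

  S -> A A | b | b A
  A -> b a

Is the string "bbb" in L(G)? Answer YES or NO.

Convert to CNF:
  S -> A A | T0 A | b
  A -> T0 T1
  T0 -> b
  T1 -> a

CYK table (by increasing span):
  [0..0]={S,T0}  "b"  orig:{S}
  [1..1]={S,T0}  "b"  orig:{S}
  [2..2]={S,T0}  "b"  orig:{S}
  [0..1]=∅  "bb"
  [1..2]=∅  "bb"
  [0..2]=∅  "bbb"

S ∉ T[0,2] ⇒ NO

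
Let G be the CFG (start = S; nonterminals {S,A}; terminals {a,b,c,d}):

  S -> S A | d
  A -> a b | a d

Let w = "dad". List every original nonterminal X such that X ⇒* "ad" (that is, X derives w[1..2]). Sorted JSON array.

CNF form of G:
  S -> S A | d
  A -> T0 T1 | T0 T2
  T0 -> a
  T1 -> b
  T2 -> d

Fill CYK table bottom-up (cells [i..j] with 1 ≤ i ≤ j ≤ 2 only):
  T[1,1] 'a' = {T0}  orig:{}
  T[2,2] 'd' = {S,T2}  orig:{S}
  T[1,2] 'ad' = {A}

Original NTs in T[1,2] deriving "ad": ["A"]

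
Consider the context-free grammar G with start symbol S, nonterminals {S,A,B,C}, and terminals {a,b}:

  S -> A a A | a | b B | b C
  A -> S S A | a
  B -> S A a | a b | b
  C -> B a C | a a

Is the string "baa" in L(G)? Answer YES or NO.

Convert to CNF:
  S -> A X5 | T1 B | T1 C | a
  A -> S X2 | a
  B -> S X3 | T0 T1 | b
  C -> B X4 | T0 T0
  T0 -> a
  T1 -> b
  X2 -> S A
  X3 -> A T0
  X4 -> T0 C
  X5 -> T0 A

CYK table (by increasing span):
  T[0,0] 'b' = {B,T1}  orig:{B}
  T[1,1] 'a' = {A,S,T0}  orig:{A,S}
  T[2,2] 'a' = {A,S,T0}  orig:{A,S}
  T[0,1] 'ba' = ∅
  T[1,2] 'aa' = {C,X2,X3,X5}  orig:{C}
  T[0,2] 'baa' = {S}

S ∈ T[0,2] ⇒ YES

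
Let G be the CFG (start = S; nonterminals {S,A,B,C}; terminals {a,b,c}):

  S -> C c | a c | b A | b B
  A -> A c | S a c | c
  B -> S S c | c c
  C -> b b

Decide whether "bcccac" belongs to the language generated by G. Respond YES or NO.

CNF form of G:
  S -> C T0 | T1 T0 | T2 A | T2 B
  A -> A T0 | S X3 | c
  B -> S X4 | T0 T0
  C -> T2 T2
  T0 -> c
  T1 -> a
  T2 -> b
  X3 -> T1 T0
  X4 -> S T0

CYK fill:
  T[0,0] 'b' = {T2}  orig:{}
  T[1,1] 'c' = {A,T0}  orig:{A}
  T[2,2] 'c' = {A,T0}  orig:{A}
  T[3,3] 'c' = {A,T0}  orig:{A}
  T[4,4] 'a' = {T1}  orig:{}
  T[5,5] 'c' = {A,T0}  orig:{A}
  T[0,1] 'bc' = {S}
  T[1,2] 'cc' = {A,B}
  T[2,3] 'cc' = {A,B}
  T[3,4] 'ca' = ∅
  T[4,5] 'ac' = {S,X3}  orig:{S}
  T[0,2] 'bcc' = {S,X4}  orig:{S}
  T[1,3] 'ccc' = {A}
  T[2,4] 'cca' = ∅
  T[3,5] 'cac' = ∅
  T[0,3] 'bccc' = {S,X4}  orig:{S}
  T[1,4] 'ccca' = ∅
  T[2,5] 'ccac' = ∅
  T[0,4] 'bccca' = ∅
  T[1,5] 'cccac' = ∅
  T[0,5] 'bcccac' = {A}

S ∉ T[0,5] ⇒ NO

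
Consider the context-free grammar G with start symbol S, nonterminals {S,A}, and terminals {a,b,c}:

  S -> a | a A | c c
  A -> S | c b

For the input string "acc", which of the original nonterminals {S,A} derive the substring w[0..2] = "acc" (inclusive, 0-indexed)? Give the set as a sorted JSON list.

Convert to CNF:
  S -> T0 A | T1 T1 | a
  A -> T0 A | T1 T1 | T1 T2 | a
  T0 -> a
  T1 -> c
  T2 -> b

CYK fill, restricted to cells inside w[0..2]:
  [0..0]={A,S,T0}  "a"  orig:{A,S}
  [1..1]={T1}  "c"  orig:{}
  [2..2]={T1}  "c"  orig:{}
  [0..1]=∅  "ac"
  [1..2]={A,S}  "cc"
  [0..2]={A,S}  "acc"

Original NTs in T[0,2] deriving "acc": ["A", "S"]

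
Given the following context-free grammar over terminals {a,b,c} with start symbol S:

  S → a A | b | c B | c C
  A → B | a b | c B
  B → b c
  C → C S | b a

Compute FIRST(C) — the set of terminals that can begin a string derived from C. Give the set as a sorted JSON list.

FIRST sets, iterate to fixpoint:
[1]
  A via A→a b: +{a}
  A via A→c B: +{c}
  B via B→b c: +{b}
  C via C→b a: +{b}
  S via S→a A: +{a}
  S via S→b: +{b}
  S via S→c B: +{c}
  FIRST(S)={a,b,c}  FIRST(A)={a,c}  FIRST(B)={b}  FIRST(C)={b}
[2]
  A via A→B: +{b}
  FIRST(S)={a,b,c}  FIRST(A)={a,b,c}  FIRST(B)={b}  FIRST(C)={b}
[3] — fixpoint
  FIRST(S)={a,b,c}  FIRST(A)={a,b,c}  FIRST(B)={b}  FIRST(C)={b}

FIRST(C) = ["b"]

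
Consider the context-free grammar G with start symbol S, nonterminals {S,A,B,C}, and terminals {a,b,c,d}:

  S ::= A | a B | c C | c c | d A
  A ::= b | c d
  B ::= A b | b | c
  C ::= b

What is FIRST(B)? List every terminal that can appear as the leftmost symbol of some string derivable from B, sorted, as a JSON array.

FIRST iteration:
pass 1:
  A via A→b: +{b}
  A via A→c d: +{c}
  B via B→A b: +{b,c}
  C via C→b: +{b}
  S via S→A: +{b,c}
  S via S→a B: +{a}
  S via S→d A: +{d}
  S: {a,b,c,d}  A: {b,c}  B: {b,c}  C: {b}
pass 2: (stable)
  S: {a,b,c,d}  A: {b,c}  B: {b,c}  C: {b}

FIRST(B) = ["b", "c"]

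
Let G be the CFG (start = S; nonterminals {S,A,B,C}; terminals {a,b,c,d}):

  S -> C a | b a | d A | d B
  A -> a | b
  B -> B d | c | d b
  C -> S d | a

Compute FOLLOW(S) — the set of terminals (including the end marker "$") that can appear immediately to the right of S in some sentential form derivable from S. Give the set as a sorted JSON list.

Compute FIRST by fixpoint:
iter 1:
  A via A→a: +{a}
  A via A→b: +{b}
  B via B→c: +{c}
  B via B→d b: +{d}
  C via C→a: +{a}
  S via S→C a: +{a}
  S via S→b a: +{b}
  S via S→d A: +{d}
  S: {a,b,d}  A: {a,b}  B: {c,d}  C: {a}
iter 2:
  C via C→S d: +{b,d}
  S: {a,b,d}  A: {a,b}  B: {c,d}  C: {a,b,d}
iter 3: done
  S: {a,b,d}  A: {a,b}  B: {c,d}  C: {a,b,d}

FOLLOW sets:
seed FOLLOW(S) with $
[1]
  B→B d: FOLLOW(B) ⊇ FIRST(d) = {d}; new: +{d}
  C→S d: FOLLOW(S) ⊇ FIRST(d) = {d}; new: +{d}
  S→C a: FOLLOW(C) ⊇ FIRST(a) = {a}; new: +{a}
  S→d A: FOLLOW(A) ⊇ FOLLOW(S) ⊇ {$,d}; new: +{$,d}
  S→d B: FOLLOW(B) ⊇ FOLLOW(S) ⊇ {$,d}; new: +{$}
  FOLLOW(S)={$,d}  FOLLOW(A)={$,d}  FOLLOW(B)={$,d}  FOLLOW(C)={a}
[2] (stable)
  FOLLOW(S)={$,d}  FOLLOW(A)={$,d}  FOLLOW(B)={$,d}  FOLLOW(C)={a}

FOLLOW(S) = ["$", "d"]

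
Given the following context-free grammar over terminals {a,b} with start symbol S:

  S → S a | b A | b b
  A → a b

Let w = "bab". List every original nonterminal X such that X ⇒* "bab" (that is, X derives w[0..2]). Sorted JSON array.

Convert to CNF:
  S -> S T0 | T1 A | T1 T1
  A -> T0 T1
  T0 -> a
  T1 -> b

CYK table (by increasing span) (cells [i..j] with 0 ≤ i ≤ j ≤ 2 only):
  T[0,0] 'b' = {T1}  orig:{}
  T[1,1] 'a' = {T0}  orig:{}
  T[2,2] 'b' = {T1}  orig:{}
  T[0,1] 'ba' = ∅
  T[1,2] 'ab' = {A}
  T[0,2] 'bab' = {S}

Original NTs in T[0,2] deriving "bab": ["S"]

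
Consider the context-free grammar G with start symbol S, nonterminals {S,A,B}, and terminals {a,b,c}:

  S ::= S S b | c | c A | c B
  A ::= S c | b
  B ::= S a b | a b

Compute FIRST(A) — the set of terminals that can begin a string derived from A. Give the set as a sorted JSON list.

FIRST iteration:
pass 1:
  A via A→b: +{b}
  B via B→a b: +{a}
  S via S→c: +{c}
  FIRST(S)={c}  FIRST(A)={b}  FIRST(B)={a}
pass 2:
  A via A→S c: +{c}
  B via B→S a b: +{c}
  FIRST(S)={c}  FIRST(A)={b,c}  FIRST(B)={a,c}
pass 3: — fixpoint
  FIRST(S)={c}  FIRST(A)={b,c}  FIRST(B)={a,c}

FIRST(A) = ["b", "c"]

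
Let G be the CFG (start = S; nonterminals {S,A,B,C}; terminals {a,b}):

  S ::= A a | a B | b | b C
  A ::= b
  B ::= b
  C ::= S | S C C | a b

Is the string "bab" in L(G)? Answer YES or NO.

Convert to CNF:
  S -> A T0 | T0 B | T1 C | b
  A -> b
  B -> b
  C -> A T0 | S X2 | T0 B | T0 T1 | T1 C | b
  T0 -> a
  T1 -> b
  X2 -> C C

CYK fill:
  [0..0]={A,B,C,S,T1}  "b"  orig:{A,B,C,S}
  [1..1]={T0}  "a"  orig:{}
  [2..2]={A,B,C,S,T1}  "b"  orig:{A,B,C,S}
  [0..1]={C,S}  "ba"
  [1..2]={C,S}  "ab"
  [0..2]={C,S,X2}  "bab"  orig:{C,S}

S ∈ T[0,2] ⇒ YES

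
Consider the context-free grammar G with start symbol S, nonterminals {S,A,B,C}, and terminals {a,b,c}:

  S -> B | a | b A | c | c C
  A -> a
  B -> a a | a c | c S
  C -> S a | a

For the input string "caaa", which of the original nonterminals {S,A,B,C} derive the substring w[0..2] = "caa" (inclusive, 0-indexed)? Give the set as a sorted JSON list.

CNF form of G:
  S -> T0 T0 | T0 T1 | T1 C | T1 S | T2 A | a | c
  A -> a
  B -> T0 T0 | T0 T1 | T1 S
  C -> S T0 | a
  T0 -> a
  T1 -> c
  T2 -> b

CYK table (by increasing span) (cells [i..j] with 0 ≤ i ≤ j ≤ 2 only):
  cell(0,0) c: {S,T1}  orig:{S}
  cell(1,1) a: {A,C,S,T0}  orig:{A,C,S}
  cell(2,2) a: {A,C,S,T0}  orig:{A,C,S}
  cell(0,1) ca: {B,C,S}
  cell(1,2) aa: {B,C,S}
  cell(0,2) caa: {B,C,S}

Original NTs in T[0,2] deriving "caa": ["B", "C", "S"]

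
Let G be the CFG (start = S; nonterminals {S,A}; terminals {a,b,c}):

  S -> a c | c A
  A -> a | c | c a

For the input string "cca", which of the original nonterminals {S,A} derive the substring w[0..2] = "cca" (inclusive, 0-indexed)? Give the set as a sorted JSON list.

Convert to CNF:
  S -> T0 A | T1 T0
  A -> T0 T1 | a | c
  T0 -> c
  T1 -> a

CYK table (by increasing span) — only the sub-triangle for w[0..2]:
  cell(0,0) c: {A,T0}  orig:{A}
  cell(1,1) c: {A,T0}  orig:{A}
  cell(2,2) a: {A,T1}  orig:{A}
  cell(0,1) cc: {S}
  cell(1,2) ca: {A,S}
  cell(0,2) cca: {S}

Original NTs in T[0,2] deriving "cca": ["S"]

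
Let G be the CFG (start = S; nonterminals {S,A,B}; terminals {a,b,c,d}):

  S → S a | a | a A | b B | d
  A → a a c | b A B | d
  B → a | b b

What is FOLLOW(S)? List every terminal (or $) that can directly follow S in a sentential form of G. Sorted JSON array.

FIRST iteration:
pass 1:
  A via A→a a c: +{a}
  A via A→b A B: +{b}
  A via A→d: +{d}
  B via B→a: +{a}
  B via B→b b: +{b}
  S via S→a: +{a}
  S via S→b B: +{b}
  S via S→d: +{d}
  FIRST[S]={a,b,d}  FIRST[A]={a,b,d}  FIRST[B]={a,b}
pass 2: done
  FIRST[S]={a,b,d}  FIRST[A]={a,b,d}  FIRST[B]={a,b}

Compute FOLLOW by fixpoint:
initialize: $ ∈ FOLLOW(S)
iter 1:
  A→b A B: FOLLOW(A) ⊇ FIRST(B) = {a,b}; new: +{a,b}
  A→b A B: FOLLOW(B) ⊇ FOLLOW(A) ⊇ {a,b}; new: +{a,b}
  S→S a: FOLLOW(S) ⊇ FIRST(a) = {a}; new: +{a}
  S→a A: FOLLOW(A) ⊇ FOLLOW(S) ⊇ {$,a}; new: +{$}
  S→b B: FOLLOW(B) ⊇ FOLLOW(S) ⊇ {$,a}; new: +{$}
  FOLLOW[S]={$,a}  FOLLOW[A]={$,a,b}  FOLLOW[B]={$,a,b}
iter 2: done
  FOLLOW[S]={$,a}  FOLLOW[A]={$,a,b}  FOLLOW[B]={$,a,b}

FOLLOW(S) = ["$", "a"]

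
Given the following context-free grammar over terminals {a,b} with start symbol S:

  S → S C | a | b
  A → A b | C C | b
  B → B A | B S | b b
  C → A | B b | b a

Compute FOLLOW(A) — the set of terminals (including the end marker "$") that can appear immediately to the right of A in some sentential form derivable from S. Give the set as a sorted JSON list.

Compute FIRST by fixpoint:
round 1:
  A via A→b: +{b}
  B via B→b b: +{b}
  C via C→A: +{b}
  S via S→a: +{a}
  S via S→b: +{b}
  FIRST[S]={a,b}  FIRST[A]={b}  FIRST[B]={b}  FIRST[C]={b}
round 2: done
  FIRST[S]={a,b}  FIRST[A]={b}  FIRST[B]={b}  FIRST[C]={b}

FOLLOW sets:
initialize: $ ∈ FOLLOW(S)
[1]
  A→A b: FOLLOW(A) ⊇ FIRST(b) = {b}; new: +{b}
  A→C C: FOLLOW(C) ⊇ FIRST(C) = {b}; new: +{b}
  B→B A: FOLLOW(B) ⊇ FIRST(A) = {b}; new: +{b}
  B→B S: FOLLOW(B) ⊇ FIRST(S) = {a,b}; new: +{a}
  B→B S: FOLLOW(S) ⊇ FOLLOW(B) ⊇ {a,b}; new: +{a,b}
  S→S C: FOLLOW(C) ⊇ FOLLOW(S) ⊇ {$,a,b}; new: +{$,a}
  FOLLOW(S)={$,a,b}  FOLLOW(A)={b}  FOLLOW(B)={a,b}  FOLLOW(C)={$,a,b}
[2]
  B→B A: FOLLOW(A) ⊇ FOLLOW(B) ⊇ {a,b}; new: +{a}
  C→A: FOLLOW(A) ⊇ FOLLOW(C) ⊇ {$,a,b}; new: +{$}
  FOLLOW(S)={$,a,b}  FOLLOW(A)={$,a,b}  FOLLOW(B)={a,b}  FOLLOW(C)={$,a,b}
[3] — fixpoint
  FOLLOW(S)={$,a,b}  FOLLOW(A)={$,a,b}  FOLLOW(B)={a,b}  FOLLOW(C)={$,a,b}

FOLLOW(A) = ["$", "a", "b"]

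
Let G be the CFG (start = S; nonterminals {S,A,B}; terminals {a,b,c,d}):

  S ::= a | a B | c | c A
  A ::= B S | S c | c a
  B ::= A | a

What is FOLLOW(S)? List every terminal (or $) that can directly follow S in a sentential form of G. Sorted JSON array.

FIRST iteration:
[1]
  A via A→c a: +{c}
  B via B→A: +{c}
  B via B→a: +{a}
  S via S→a: +{a}
  S via S→c: +{c}
  S: {a,c}  A: {c}  B: {a,c}
[2]
  A via A→B S: +{a}
  S: {a,c}  A: {a,c}  B: {a,c}
[3] (no change)
  S: {a,c}  A: {a,c}  B: {a,c}

FOLLOW sets:
FOLLOW(S) := {$}
iter 1:
  A→B S: FOLLOW(B) ⊇ FIRST(S) = {a,c}; new: +{a,c}
  A→S c: FOLLOW(S) ⊇ FIRST(c) = {c}; new: +{c}
  B→A: FOLLOW(A) ⊇ FOLLOW(B) ⊇ {a,c}; new: +{a,c}
  S→a B: FOLLOW(B) ⊇ FOLLOW(S) ⊇ {$,c}; new: +{$}
  S→c A: FOLLOW(A) ⊇ FOLLOW(S) ⊇ {$,c}; new: +{$}
  FOLLOW(S)={$,c}  FOLLOW(A)={$,a,c}  FOLLOW(B)={$,a,c}
iter 2:
  A→B S: FOLLOW(S) ⊇ FOLLOW(A) ⊇ {$,a,c}; new: +{a}
  FOLLOW(S)={$,a,c}  FOLLOW(A)={$,a,c}  FOLLOW(B)={$,a,c}
iter 3: — fixpoint
  FOLLOW(S)={$,a,c}  FOLLOW(A)={$,a,c}  FOLLOW(B)={$,a,c}

FOLLOW(S) = ["$", "a", "c"]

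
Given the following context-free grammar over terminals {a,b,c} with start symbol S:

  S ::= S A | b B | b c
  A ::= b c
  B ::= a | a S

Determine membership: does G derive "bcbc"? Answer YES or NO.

CNF form of G:
  S -> S A | T0 B | T0 T1
  A -> T0 T1
  B -> T2 S | a
  T0 -> b
  T1 -> c
  T2 -> a

CYK fill:
  [0..0]={T0}  "b"  orig:{}
  [1..1]={T1}  "c"  orig:{}
  [2..2]={T0}  "b"  orig:{}
  [3..3]={T1}  "c"  orig:{}
  [0..1]={A,S}  "bc"
  [1..2]=∅  "cb"
  [2..3]={A,S}  "bc"
  [0..2]=∅  "bcb"
  [1..3]=∅  "cbc"
  [0..3]={S}  "bcbc"

S ∈ T[0,3] ⇒ YES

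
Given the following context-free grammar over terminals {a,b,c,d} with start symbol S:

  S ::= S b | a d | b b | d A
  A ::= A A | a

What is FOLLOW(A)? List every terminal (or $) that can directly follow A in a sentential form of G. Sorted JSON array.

FIRST sets, iterate to fixpoint:
round 1:
  A via A→a: +{a}
  S via S→a d: +{a}
  S via S→b b: +{b}
  S via S→d A: +{d}
  FIRST(S)={a,b,d}  FIRST(A)={a}
round 2: done
  FIRST(S)={a,b,d}  FIRST(A)={a}

FOLLOW iteration:
seed FOLLOW(S) with $
[1]
  A→A A: FOLLOW(A) ⊇ FIRST(A) = {a}; new: +{a}
  S→S b: FOLLOW(S) ⊇ FIRST(b) = {b}; new: +{b}
  S→d A: FOLLOW(A) ⊇ FOLLOW(S) ⊇ {$,b}; new: +{$,b}
  S: {$,b}  A: {$,a,b}
[2] (no change)
  S: {$,b}  A: {$,a,b}

FOLLOW(A) = ["$", "a", "b"]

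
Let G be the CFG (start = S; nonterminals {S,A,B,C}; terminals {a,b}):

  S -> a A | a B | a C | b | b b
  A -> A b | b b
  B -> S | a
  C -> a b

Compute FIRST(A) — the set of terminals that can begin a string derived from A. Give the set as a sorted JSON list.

Compute FIRST by fixpoint:
iter 1:
  A via A→b b: +{b}
  B via B→a: +{a}
  C via C→a b: +{a}
  S via S→a A: +{a}
  S via S→b: +{b}
  S: {a,b}  A: {b}  B: {a}  C: {a}
iter 2:
  B via B→S: +{b}
  S: {a,b}  A: {b}  B: {a,b}  C: {a}
iter 3: (stable)
  S: {a,b}  A: {b}  B: {a,b}  C: {a}

FIRST(A) = ["b"]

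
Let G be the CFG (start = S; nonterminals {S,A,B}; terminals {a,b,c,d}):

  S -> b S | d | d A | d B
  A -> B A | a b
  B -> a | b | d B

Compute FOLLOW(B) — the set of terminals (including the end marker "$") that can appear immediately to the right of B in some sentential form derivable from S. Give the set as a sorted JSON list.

Compute FIRST by fixpoint:
pass 1:
  A via A→a b: +{a}
  B via B→a: +{a}
  B via B→b: +{b}
  B via B→d B: +{d}
  S via S→b S: +{b}
  S via S→d: +{d}
  FIRST(S)={b,d}  FIRST(A)={a}  FIRST(B)={a,b,d}
pass 2:
  A via A→B A: +{b,d}
  FIRST(S)={b,d}  FIRST(A)={a,b,d}  FIRST(B)={a,b,d}
pass 3: (no change)
  FIRST(S)={b,d}  FIRST(A)={a,b,d}  FIRST(B)={a,b,d}

Compute FOLLOW by fixpoint:
seed FOLLOW(S) with $
iter 1:
  A→B A: FOLLOW(B) ⊇ FIRST(A) = {a,b,d}; new: +{a,b,d}
  S→d A: FOLLOW(A) ⊇ FOLLOW(S) ⊇ {$}; new: +{$}
  S→d B: FOLLOW(B) ⊇ FOLLOW(S) ⊇ {$}; new: +{$}
  S: {$}  A: {$}  B: {$,a,b,d}
iter 2: — fixpoint
  S: {$}  A: {$}  B: {$,a,b,d}

FOLLOW(B) = ["$", "a", "b", "d"]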